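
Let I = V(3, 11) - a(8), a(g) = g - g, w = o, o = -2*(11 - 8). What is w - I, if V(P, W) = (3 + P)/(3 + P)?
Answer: -7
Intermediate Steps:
V(P, W) = 1
o = -6 (o = -2*3 = -6)
w = -6
a(g) = 0
I = 1 (I = 1 - 1*0 = 1 + 0 = 1)
w - I = -6 - 1*1 = -6 - 1 = -7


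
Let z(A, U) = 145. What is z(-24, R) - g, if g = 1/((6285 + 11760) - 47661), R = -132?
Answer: 4294321/29616 ≈ 145.00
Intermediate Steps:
g = -1/29616 (g = 1/(18045 - 47661) = 1/(-29616) = -1/29616 ≈ -3.3766e-5)
z(-24, R) - g = 145 - 1*(-1/29616) = 145 + 1/29616 = 4294321/29616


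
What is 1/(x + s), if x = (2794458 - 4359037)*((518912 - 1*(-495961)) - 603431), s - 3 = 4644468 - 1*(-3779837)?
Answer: -1/643725088610 ≈ -1.5535e-12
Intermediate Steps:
s = 8424308 (s = 3 + (4644468 - 1*(-3779837)) = 3 + (4644468 + 3779837) = 3 + 8424305 = 8424308)
x = -643733512918 (x = -1564579*((518912 + 495961) - 603431) = -1564579*(1014873 - 603431) = -1564579*411442 = -643733512918)
1/(x + s) = 1/(-643733512918 + 8424308) = 1/(-643725088610) = -1/643725088610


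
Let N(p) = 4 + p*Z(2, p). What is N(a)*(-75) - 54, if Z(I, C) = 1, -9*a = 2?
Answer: -1012/3 ≈ -337.33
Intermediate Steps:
a = -2/9 (a = -⅑*2 = -2/9 ≈ -0.22222)
N(p) = 4 + p (N(p) = 4 + p*1 = 4 + p)
N(a)*(-75) - 54 = (4 - 2/9)*(-75) - 54 = (34/9)*(-75) - 54 = -850/3 - 54 = -1012/3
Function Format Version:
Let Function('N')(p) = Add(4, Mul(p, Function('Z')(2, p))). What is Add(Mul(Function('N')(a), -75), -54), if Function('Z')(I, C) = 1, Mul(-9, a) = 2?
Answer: Rational(-1012, 3) ≈ -337.33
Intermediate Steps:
a = Rational(-2, 9) (a = Mul(Rational(-1, 9), 2) = Rational(-2, 9) ≈ -0.22222)
Function('N')(p) = Add(4, p) (Function('N')(p) = Add(4, Mul(p, 1)) = Add(4, p))
Add(Mul(Function('N')(a), -75), -54) = Add(Mul(Add(4, Rational(-2, 9)), -75), -54) = Add(Mul(Rational(34, 9), -75), -54) = Add(Rational(-850, 3), -54) = Rational(-1012, 3)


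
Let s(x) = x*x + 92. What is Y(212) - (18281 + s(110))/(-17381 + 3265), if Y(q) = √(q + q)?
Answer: 30473/14116 + 2*√106 ≈ 22.750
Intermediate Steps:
Y(q) = √2*√q (Y(q) = √(2*q) = √2*√q)
s(x) = 92 + x² (s(x) = x² + 92 = 92 + x²)
Y(212) - (18281 + s(110))/(-17381 + 3265) = √2*√212 - (18281 + (92 + 110²))/(-17381 + 3265) = √2*(2*√53) - (18281 + (92 + 12100))/(-14116) = 2*√106 - (18281 + 12192)*(-1)/14116 = 2*√106 - 30473*(-1)/14116 = 2*√106 - 1*(-30473/14116) = 2*√106 + 30473/14116 = 30473/14116 + 2*√106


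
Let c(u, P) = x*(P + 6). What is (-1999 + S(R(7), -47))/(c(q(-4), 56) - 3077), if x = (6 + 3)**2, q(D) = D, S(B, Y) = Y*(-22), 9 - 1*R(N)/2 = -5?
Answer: -193/389 ≈ -0.49614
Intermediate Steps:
R(N) = 28 (R(N) = 18 - 2*(-5) = 18 + 10 = 28)
S(B, Y) = -22*Y
x = 81 (x = 9**2 = 81)
c(u, P) = 486 + 81*P (c(u, P) = 81*(P + 6) = 81*(6 + P) = 486 + 81*P)
(-1999 + S(R(7), -47))/(c(q(-4), 56) - 3077) = (-1999 - 22*(-47))/((486 + 81*56) - 3077) = (-1999 + 1034)/((486 + 4536) - 3077) = -965/(5022 - 3077) = -965/1945 = -965*1/1945 = -193/389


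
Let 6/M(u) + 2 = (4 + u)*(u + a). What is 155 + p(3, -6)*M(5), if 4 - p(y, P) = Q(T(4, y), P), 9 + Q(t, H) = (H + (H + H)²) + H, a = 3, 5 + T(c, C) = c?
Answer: 724/5 ≈ 144.80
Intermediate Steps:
T(c, C) = -5 + c
M(u) = 6/(-2 + (3 + u)*(4 + u)) (M(u) = 6/(-2 + (4 + u)*(u + 3)) = 6/(-2 + (4 + u)*(3 + u)) = 6/(-2 + (3 + u)*(4 + u)))
Q(t, H) = -9 + 2*H + 4*H² (Q(t, H) = -9 + ((H + (H + H)²) + H) = -9 + ((H + (2*H)²) + H) = -9 + ((H + 4*H²) + H) = -9 + (2*H + 4*H²) = -9 + 2*H + 4*H²)
p(y, P) = 13 - 4*P² - 2*P (p(y, P) = 4 - (-9 + 2*P + 4*P²) = 4 + (9 - 4*P² - 2*P) = 13 - 4*P² - 2*P)
155 + p(3, -6)*M(5) = 155 + (13 - 4*(-6)² - 2*(-6))*(6/(10 + 5² + 7*5)) = 155 + (13 - 4*36 + 12)*(6/(10 + 25 + 35)) = 155 + (13 - 144 + 12)*(6/70) = 155 - 714/70 = 155 - 119*3/35 = 155 - 51/5 = 724/5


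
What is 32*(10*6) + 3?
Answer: 1923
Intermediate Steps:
32*(10*6) + 3 = 32*60 + 3 = 1920 + 3 = 1923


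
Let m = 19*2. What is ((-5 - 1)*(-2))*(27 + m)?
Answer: 780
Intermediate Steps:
m = 38
((-5 - 1)*(-2))*(27 + m) = ((-5 - 1)*(-2))*(27 + 38) = -6*(-2)*65 = 12*65 = 780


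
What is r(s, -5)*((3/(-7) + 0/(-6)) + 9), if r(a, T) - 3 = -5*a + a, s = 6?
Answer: -180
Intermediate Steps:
r(a, T) = 3 - 4*a (r(a, T) = 3 + (-5*a + a) = 3 - 4*a)
r(s, -5)*((3/(-7) + 0/(-6)) + 9) = (3 - 4*6)*((3/(-7) + 0/(-6)) + 9) = (3 - 24)*((3*(-⅐) + 0*(-⅙)) + 9) = -21*((-3/7 + 0) + 9) = -21*(-3/7 + 9) = -21*60/7 = -180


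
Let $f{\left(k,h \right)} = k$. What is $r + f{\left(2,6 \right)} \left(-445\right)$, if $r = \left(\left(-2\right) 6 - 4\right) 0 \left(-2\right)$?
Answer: $-890$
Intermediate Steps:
$r = 0$ ($r = \left(-12 - 4\right) 0 \left(-2\right) = \left(-16\right) 0 \left(-2\right) = 0 \left(-2\right) = 0$)
$r + f{\left(2,6 \right)} \left(-445\right) = 0 + 2 \left(-445\right) = 0 - 890 = -890$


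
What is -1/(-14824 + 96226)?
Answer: -1/81402 ≈ -1.2285e-5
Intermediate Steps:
-1/(-14824 + 96226) = -1/81402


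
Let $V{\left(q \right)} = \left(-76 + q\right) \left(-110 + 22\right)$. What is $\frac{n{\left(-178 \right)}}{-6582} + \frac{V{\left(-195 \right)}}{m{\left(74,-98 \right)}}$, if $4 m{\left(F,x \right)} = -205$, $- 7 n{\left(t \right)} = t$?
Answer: $- \frac{2197563749}{4722585} \approx -465.33$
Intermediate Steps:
$n{\left(t \right)} = - \frac{t}{7}$
$m{\left(F,x \right)} = - \frac{205}{4}$ ($m{\left(F,x \right)} = \frac{1}{4} \left(-205\right) = - \frac{205}{4}$)
$V{\left(q \right)} = 6688 - 88 q$ ($V{\left(q \right)} = \left(-76 + q\right) \left(-88\right) = 6688 - 88 q$)
$\frac{n{\left(-178 \right)}}{-6582} + \frac{V{\left(-195 \right)}}{m{\left(74,-98 \right)}} = \frac{\left(- \frac{1}{7}\right) \left(-178\right)}{-6582} + \frac{6688 - -17160}{- \frac{205}{4}} = \frac{178}{7} \left(- \frac{1}{6582}\right) + \left(6688 + 17160\right) \left(- \frac{4}{205}\right) = - \frac{89}{23037} + 23848 \left(- \frac{4}{205}\right) = - \frac{89}{23037} - \frac{95392}{205} = - \frac{2197563749}{4722585}$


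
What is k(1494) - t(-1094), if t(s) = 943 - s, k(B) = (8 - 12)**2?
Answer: -2021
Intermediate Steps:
k(B) = 16 (k(B) = (-4)**2 = 16)
k(1494) - t(-1094) = 16 - (943 - 1*(-1094)) = 16 - (943 + 1094) = 16 - 1*2037 = 16 - 2037 = -2021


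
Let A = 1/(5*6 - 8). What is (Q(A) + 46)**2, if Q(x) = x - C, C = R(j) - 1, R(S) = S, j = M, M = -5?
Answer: 1311025/484 ≈ 2708.7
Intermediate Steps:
j = -5
C = -6 (C = -5 - 1 = -6)
A = 1/22 (A = 1/(30 - 8) = 1/22 ≈ 0.045455)
Q(x) = 6 + x (Q(x) = x - 1*(-6) = x + 6 = 6 + x)
(Q(A) + 46)**2 = ((6 + 1/22) + 46)**2 = (133/22 + 46)**2 = (1145/22)**2 = 1311025/484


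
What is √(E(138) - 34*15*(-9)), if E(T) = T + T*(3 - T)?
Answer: I*√13902 ≈ 117.91*I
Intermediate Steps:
√(E(138) - 34*15*(-9)) = √(138*(4 - 1*138) - 34*15*(-9)) = √(138*(4 - 138) - 510*(-9)) = √(138*(-134) + 4590) = √(-18492 + 4590) = √(-13902) = I*√13902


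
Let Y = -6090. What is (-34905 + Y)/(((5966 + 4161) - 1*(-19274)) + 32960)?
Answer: -4555/6929 ≈ -0.65738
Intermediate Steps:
(-34905 + Y)/(((5966 + 4161) - 1*(-19274)) + 32960) = (-34905 - 6090)/(((5966 + 4161) - 1*(-19274)) + 32960) = -40995/((10127 + 19274) + 32960) = -40995/(29401 + 32960) = -40995/62361 = -40995*1/62361 = -4555/6929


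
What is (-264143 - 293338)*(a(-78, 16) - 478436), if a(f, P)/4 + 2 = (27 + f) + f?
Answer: 267011099760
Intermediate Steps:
a(f, P) = 100 + 8*f (a(f, P) = -8 + 4*((27 + f) + f) = -8 + 4*(27 + 2*f) = -8 + (108 + 8*f) = 100 + 8*f)
(-264143 - 293338)*(a(-78, 16) - 478436) = (-264143 - 293338)*((100 + 8*(-78)) - 478436) = -557481*((100 - 624) - 478436) = -557481*(-524 - 478436) = -557481*(-478960) = 267011099760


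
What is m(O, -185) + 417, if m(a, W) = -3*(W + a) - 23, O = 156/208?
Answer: 3787/4 ≈ 946.75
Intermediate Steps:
O = ¾ (O = 156*(1/208) = ¾ ≈ 0.75000)
m(a, W) = -23 - 3*W - 3*a (m(a, W) = (-3*W - 3*a) - 23 = -23 - 3*W - 3*a)
m(O, -185) + 417 = (-23 - 3*(-185) - 3*¾) + 417 = (-23 + 555 - 9/4) + 417 = 2119/4 + 417 = 3787/4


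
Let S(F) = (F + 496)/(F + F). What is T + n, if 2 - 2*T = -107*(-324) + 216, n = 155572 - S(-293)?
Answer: 80944969/586 ≈ 1.3813e+5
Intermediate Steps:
S(F) = (496 + F)/(2*F) (S(F) = (496 + F)/((2*F)) = (496 + F)*(1/(2*F)) = (496 + F)/(2*F))
n = 91165395/586 (n = 155572 - (496 - 293)/(2*(-293)) = 155572 - (-1)*203/(2*293) = 155572 - 1*(-203/586) = 155572 + 203/586 = 91165395/586 ≈ 1.5557e+5)
T = -17441 (T = 1 - (-107*(-324) + 216)/2 = 1 - (34668 + 216)/2 = 1 - ½*34884 = 1 - 17442 = -17441)
T + n = -17441 + 91165395/586 = 80944969/586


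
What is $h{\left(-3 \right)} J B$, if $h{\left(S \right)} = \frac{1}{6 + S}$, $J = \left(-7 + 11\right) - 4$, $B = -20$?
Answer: $0$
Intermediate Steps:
$J = 0$ ($J = 4 - 4 = 0$)
$h{\left(-3 \right)} J B = \frac{1}{6 - 3} \cdot 0 \left(-20\right) = \frac{1}{3} \cdot 0 \left(-20\right) = 0 \left(-20\right) = 0$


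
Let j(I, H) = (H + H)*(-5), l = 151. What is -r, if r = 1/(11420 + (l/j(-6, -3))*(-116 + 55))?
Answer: -30/333389 ≈ -8.9985e-5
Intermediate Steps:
j(I, H) = -10*H (j(I, H) = (2*H)*(-5) = -10*H)
r = 30/333389 (r = 1/(11420 + (151/((-10*(-3))))*(-116 + 55)) = 1/(11420 + (151/30)*(-61)) = 1/(11420 - 9211/30) = 1/(333389/30) = 30/333389 ≈ 8.9985e-5)
-r = -1*30/333389 = -30/333389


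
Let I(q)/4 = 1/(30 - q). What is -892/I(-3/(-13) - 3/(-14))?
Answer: -1199517/182 ≈ -6590.8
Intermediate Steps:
I(q) = 4/(30 - q)
-892/I(-3/(-13) - 3/(-14)) = -892/((-4/(-30 + (-3/(-13) - 3/(-14))))) = -892/((-4/(-30 + (-3*(-1/13) - 3*(-1/14))))) = -892/((-4/(-30 + (3/13 + 3/14)))) = -892/((-4/(-30 + 81/182))) = -892/((-4/(-5379/182))) = -892/((-4*(-182/5379))) = -892/728/5379 = -892*5379/728 = -1199517/182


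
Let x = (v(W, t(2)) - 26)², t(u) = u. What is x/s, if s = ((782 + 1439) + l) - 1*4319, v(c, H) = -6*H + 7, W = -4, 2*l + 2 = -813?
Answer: -1922/5011 ≈ -0.38356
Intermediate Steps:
l = -815/2 (l = -1 + (½)*(-813) = -1 - 813/2 = -815/2 ≈ -407.50)
v(c, H) = 7 - 6*H
x = 961 (x = ((7 - 6*2) - 26)² = ((7 - 12) - 26)² = (-5 - 26)² = (-31)² = 961)
s = -5011/2 (s = ((782 + 1439) - 815/2) - 1*4319 = (2221 - 815/2) - 4319 = 3627/2 - 4319 = -5011/2 ≈ -2505.5)
x/s = 961/(-5011/2) = 961*(-2/5011) = -1922/5011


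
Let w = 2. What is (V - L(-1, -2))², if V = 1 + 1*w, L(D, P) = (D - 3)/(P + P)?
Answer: 4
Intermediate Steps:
L(D, P) = (-3 + D)/(2*P) (L(D, P) = (-3 + D)/((2*P)) = (-3 + D)*(1/(2*P)) = (-3 + D)/(2*P))
V = 3 (V = 1 + 1*2 = 1 + 2 = 3)
(V - L(-1, -2))² = (3 - (-3 - 1)/(2*(-2)))² = (3 - (-1)*(-4)/(2*2))² = (3 - 1*1)² = (3 - 1)² = 2² = 4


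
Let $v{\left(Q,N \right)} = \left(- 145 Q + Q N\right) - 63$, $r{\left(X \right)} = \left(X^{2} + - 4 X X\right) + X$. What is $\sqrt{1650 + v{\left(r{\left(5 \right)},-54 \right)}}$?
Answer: $\sqrt{15517} \approx 124.57$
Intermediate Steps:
$r{\left(X \right)} = X - 3 X^{2}$ ($r{\left(X \right)} = \left(X^{2} - 4 X^{2}\right) + X = - 3 X^{2} + X = X - 3 X^{2}$)
$v{\left(Q,N \right)} = -63 - 145 Q + N Q$ ($v{\left(Q,N \right)} = \left(- 145 Q + N Q\right) - 63 = -63 - 145 Q + N Q$)
$\sqrt{1650 + v{\left(r{\left(5 \right)},-54 \right)}} = \sqrt{1650 - \left(63 + 199 \cdot 5 \left(1 - 15\right)\right)} = \sqrt{1650 - \left(63 + 199 \cdot 5 \left(-14\right)\right)} = \sqrt{1650 - -13867} = \sqrt{1650 + \left(-63 + 10150 + 3780\right)} = \sqrt{1650 + 13867} = \sqrt{15517}$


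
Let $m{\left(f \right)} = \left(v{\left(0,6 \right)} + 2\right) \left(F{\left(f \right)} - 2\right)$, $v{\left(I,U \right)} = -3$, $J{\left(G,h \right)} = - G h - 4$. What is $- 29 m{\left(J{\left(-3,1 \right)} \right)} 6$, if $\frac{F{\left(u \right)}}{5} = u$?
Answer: $-1218$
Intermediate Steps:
$J{\left(G,h \right)} = -4 - G h$ ($J{\left(G,h \right)} = - G h - 4 = -4 - G h$)
$F{\left(u \right)} = 5 u$
$m{\left(f \right)} = 2 - 5 f$ ($m{\left(f \right)} = \left(-3 + 2\right) \left(5 f - 2\right) = - (-2 + 5 f) = 2 - 5 f$)
$- 29 m{\left(J{\left(-3,1 \right)} \right)} 6 = - 29 \left(2 - 5 \left(-4 - \left(-3\right) 1\right)\right) 6 = - 29 \left(2 - 5 \left(-4 + 3\right)\right) 6 = - 29 \left(2 - -5\right) 6 = - 29 \left(2 + 5\right) 6 = \left(-29\right) 7 \cdot 6 = \left(-203\right) 6 = -1218$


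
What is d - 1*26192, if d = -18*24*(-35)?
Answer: -11072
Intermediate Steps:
d = 15120 (d = -432*(-35) = 15120)
d - 1*26192 = 15120 - 1*26192 = 15120 - 26192 = -11072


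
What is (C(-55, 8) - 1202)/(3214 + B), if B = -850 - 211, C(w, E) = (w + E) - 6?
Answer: -1255/2153 ≈ -0.58291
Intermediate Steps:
C(w, E) = -6 + E + w (C(w, E) = (E + w) - 6 = -6 + E + w)
B = -1061
(C(-55, 8) - 1202)/(3214 + B) = ((-6 + 8 - 55) - 1202)/(3214 - 1061) = (-53 - 1202)/2153 = -1255*1/2153 = -1255/2153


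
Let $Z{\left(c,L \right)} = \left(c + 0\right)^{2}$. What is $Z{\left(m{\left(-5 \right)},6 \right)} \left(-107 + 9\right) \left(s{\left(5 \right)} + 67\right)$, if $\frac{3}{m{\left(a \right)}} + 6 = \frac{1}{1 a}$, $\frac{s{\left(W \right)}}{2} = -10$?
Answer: $- \frac{1036350}{961} \approx -1078.4$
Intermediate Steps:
$s{\left(W \right)} = -20$ ($s{\left(W \right)} = 2 \left(-10\right) = -20$)
$m{\left(a \right)} = \frac{3}{-6 + \frac{1}{a}}$ ($m{\left(a \right)} = \frac{3}{-6 + \frac{1}{1 a}} = \frac{3}{-6 + 1 \frac{1}{a}} = \frac{3}{-6 + \frac{1}{a}}$)
$Z{\left(c,L \right)} = c^{2}$
$Z{\left(m{\left(-5 \right)},6 \right)} \left(-107 + 9\right) \left(s{\left(5 \right)} + 67\right) = \left(\left(-3\right) \left(-5\right) \frac{1}{-1 + 6 \left(-5\right)}\right)^{2} \left(-107 + 9\right) \left(-20 + 67\right) = \left(\left(-3\right) \left(-5\right) \frac{1}{-1 - 30}\right)^{2} \left(\left(-98\right) 47\right) = \left(\left(-3\right) \left(-5\right) \frac{1}{-31}\right)^{2} \left(-4606\right) = \left(\left(-3\right) \left(-5\right) \left(- \frac{1}{31}\right)\right)^{2} \left(-4606\right) = \left(- \frac{15}{31}\right)^{2} \left(-4606\right) = \frac{225}{961} \left(-4606\right) = - \frac{1036350}{961}$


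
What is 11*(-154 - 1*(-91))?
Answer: -693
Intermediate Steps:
11*(-154 - 1*(-91)) = 11*(-154 + 91) = 11*(-63) = -693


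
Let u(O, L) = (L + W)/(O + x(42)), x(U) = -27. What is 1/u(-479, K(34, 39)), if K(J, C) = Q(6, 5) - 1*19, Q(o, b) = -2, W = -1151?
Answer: 253/586 ≈ 0.43174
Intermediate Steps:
K(J, C) = -21 (K(J, C) = -2 - 1*19 = -2 - 19 = -21)
u(O, L) = (-1151 + L)/(-27 + O) (u(O, L) = (L - 1151)/(O - 27) = (-1151 + L)/(-27 + O))
1/u(-479, K(34, 39)) = 1/((-1151 - 21)/(-27 - 479)) = 1/(-1172/(-506)) = 1/(-1/506*(-1172)) = 1/(586/253) = 253/586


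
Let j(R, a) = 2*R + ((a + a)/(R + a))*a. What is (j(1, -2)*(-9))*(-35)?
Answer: -1890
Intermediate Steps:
j(R, a) = 2*R + 2*a**2/(R + a) (j(R, a) = 2*R + ((2*a)/(R + a))*a = 2*R + (2*a/(R + a))*a = 2*R + 2*a**2/(R + a))
(j(1, -2)*(-9))*(-35) = ((2*(1**2 + (-2)**2 + 1*(-2))/(1 - 2))*(-9))*(-35) = ((2*(1 + 4 - 2)/(-1))*(-9))*(-35) = ((2*(-1)*3)*(-9))*(-35) = -6*(-9)*(-35) = 54*(-35) = -1890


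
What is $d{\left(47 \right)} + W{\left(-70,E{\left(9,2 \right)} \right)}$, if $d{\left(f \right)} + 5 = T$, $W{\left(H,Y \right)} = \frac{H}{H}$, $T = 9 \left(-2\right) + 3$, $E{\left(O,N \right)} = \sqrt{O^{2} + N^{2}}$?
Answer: $-19$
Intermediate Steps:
$E{\left(O,N \right)} = \sqrt{N^{2} + O^{2}}$
$T = -15$ ($T = -18 + 3 = -15$)
$W{\left(H,Y \right)} = 1$
$d{\left(f \right)} = -20$ ($d{\left(f \right)} = -5 - 15 = -20$)
$d{\left(47 \right)} + W{\left(-70,E{\left(9,2 \right)} \right)} = -20 + 1 = -19$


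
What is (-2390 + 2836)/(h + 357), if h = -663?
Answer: -223/153 ≈ -1.4575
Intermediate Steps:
(-2390 + 2836)/(h + 357) = (-2390 + 2836)/(-663 + 357) = 446/(-306) = 446*(-1/306) = -223/153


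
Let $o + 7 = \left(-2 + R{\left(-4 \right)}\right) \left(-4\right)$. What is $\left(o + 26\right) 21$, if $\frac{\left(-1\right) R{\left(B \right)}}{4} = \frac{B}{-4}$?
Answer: $903$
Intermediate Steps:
$R{\left(B \right)} = B$ ($R{\left(B \right)} = - 4 \frac{B}{-4} = - 4 B \left(- \frac{1}{4}\right) = - 4 \left(- \frac{B}{4}\right) = B$)
$o = 17$ ($o = -7 + \left(-2 - 4\right) \left(-4\right) = -7 - -24 = -7 + 24 = 17$)
$\left(o + 26\right) 21 = \left(17 + 26\right) 21 = 43 \cdot 21 = 903$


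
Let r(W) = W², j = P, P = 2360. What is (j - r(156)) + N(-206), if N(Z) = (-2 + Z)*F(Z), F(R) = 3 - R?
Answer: -65448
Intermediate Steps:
N(Z) = (-2 + Z)*(3 - Z)
j = 2360
(j - r(156)) + N(-206) = (2360 - 1*156²) - (-3 - 206)*(-2 - 206) = (2360 - 1*24336) - 1*(-209)*(-208) = (2360 - 24336) - 43472 = -21976 - 43472 = -65448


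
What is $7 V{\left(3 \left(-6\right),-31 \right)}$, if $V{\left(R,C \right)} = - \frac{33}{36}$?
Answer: $- \frac{77}{12} \approx -6.4167$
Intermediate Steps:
$V{\left(R,C \right)} = - \frac{11}{12}$ ($V{\left(R,C \right)} = \left(-33\right) \frac{1}{36} = - \frac{11}{12}$)
$7 V{\left(3 \left(-6\right),-31 \right)} = 7 \left(- \frac{11}{12}\right) = - \frac{77}{12}$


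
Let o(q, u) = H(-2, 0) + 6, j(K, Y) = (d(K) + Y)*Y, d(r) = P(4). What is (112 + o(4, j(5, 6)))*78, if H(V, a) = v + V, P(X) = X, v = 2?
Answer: 9204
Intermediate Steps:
d(r) = 4
j(K, Y) = Y*(4 + Y) (j(K, Y) = (4 + Y)*Y = Y*(4 + Y))
H(V, a) = 2 + V
o(q, u) = 6 (o(q, u) = (2 - 2) + 6 = 0 + 6 = 6)
(112 + o(4, j(5, 6)))*78 = (112 + 6)*78 = 118*78 = 9204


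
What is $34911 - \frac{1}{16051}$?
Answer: $\frac{560356460}{16051} \approx 34911.0$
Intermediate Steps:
$34911 - \frac{1}{16051} = \frac{560356460}{16051}$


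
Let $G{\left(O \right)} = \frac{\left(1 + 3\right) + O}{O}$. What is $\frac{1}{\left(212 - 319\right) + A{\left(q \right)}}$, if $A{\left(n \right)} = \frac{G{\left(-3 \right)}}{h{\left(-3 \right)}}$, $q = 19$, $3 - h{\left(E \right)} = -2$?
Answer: $- \frac{15}{1606} \approx -0.00934$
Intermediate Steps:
$h{\left(E \right)} = 5$ ($h{\left(E \right)} = 3 - -2 = 3 + 2 = 5$)
$G{\left(O \right)} = \frac{4 + O}{O}$
$A{\left(n \right)} = - \frac{1}{15}$ ($A{\left(n \right)} = \frac{\frac{1}{-3} \left(4 - 3\right)}{5} = \left(- \frac{1}{3}\right) 1 \cdot \frac{1}{5} = \left(- \frac{1}{3}\right) \frac{1}{5} = - \frac{1}{15}$)
$\frac{1}{\left(212 - 319\right) + A{\left(q \right)}} = \frac{1}{\left(212 - 319\right) - \frac{1}{15}} = \frac{1}{-107 - \frac{1}{15}} = \frac{1}{- \frac{1606}{15}} = - \frac{15}{1606}$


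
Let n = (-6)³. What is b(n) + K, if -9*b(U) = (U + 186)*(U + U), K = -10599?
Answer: -12039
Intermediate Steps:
n = -216
b(U) = -2*U*(186 + U)/9 (b(U) = -(U + 186)*(U + U)/9 = -(186 + U)*2*U/9 = -2*U*(186 + U)/9)
b(n) + K = -2/9*(-216)*(186 - 216) - 10599 = -2/9*(-216)*(-30) - 10599 = -1440 - 10599 = -12039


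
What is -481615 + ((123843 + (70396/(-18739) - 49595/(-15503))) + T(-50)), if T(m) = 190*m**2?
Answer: 34055828343993/290510717 ≈ 1.1723e+5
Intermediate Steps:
-481615 + ((123843 + (70396/(-18739) - 49595/(-15503))) + T(-50)) = -481615 + ((123843 + (70396/(-18739) - 49595/(-15503))) + 190*(-50)**2) = -481615 + ((123843 + (70396*(-1/18739) - 49595*(-1/15503))) + 190*2500) = -481615 + ((123843 + (-70396/18739 + 49595/15503)) + 475000) = -481615 + ((123843 - 161988483/290510717) + 475000) = -481615 + (35977556736948/290510717 + 475000) = -481615 + 173970147311948/290510717 = 34055828343993/290510717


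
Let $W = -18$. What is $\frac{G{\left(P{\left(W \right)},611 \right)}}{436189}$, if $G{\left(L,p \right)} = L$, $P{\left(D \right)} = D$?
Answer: $- \frac{18}{436189} \approx -4.1266 \cdot 10^{-5}$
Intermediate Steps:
$\frac{G{\left(P{\left(W \right)},611 \right)}}{436189} = - \frac{18}{436189}$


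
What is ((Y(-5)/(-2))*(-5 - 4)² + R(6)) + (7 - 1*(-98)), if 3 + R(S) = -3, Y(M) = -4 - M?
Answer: 117/2 ≈ 58.500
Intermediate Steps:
R(S) = -6 (R(S) = -3 - 3 = -6)
((Y(-5)/(-2))*(-5 - 4)² + R(6)) + (7 - 1*(-98)) = (((-4 - 1*(-5))/(-2))*(-5 - 4)² - 6) + (7 - 1*(-98)) = (((-4 + 5)*(-½))*(-9)² - 6) + (7 + 98) = ((1*(-½))*81 - 6) + 105 = (-½*81 - 6) + 105 = (-81/2 - 6) + 105 = -93/2 + 105 = 117/2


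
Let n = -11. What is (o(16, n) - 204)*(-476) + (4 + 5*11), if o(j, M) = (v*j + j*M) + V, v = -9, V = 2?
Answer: 248531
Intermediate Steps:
o(j, M) = 2 - 9*j + M*j (o(j, M) = (-9*j + j*M) + 2 = (-9*j + M*j) + 2 = 2 - 9*j + M*j)
(o(16, n) - 204)*(-476) + (4 + 5*11) = ((2 - 9*16 - 11*16) - 204)*(-476) + (4 + 5*11) = ((2 - 144 - 176) - 204)*(-476) + (4 + 55) = (-318 - 204)*(-476) + 59 = -522*(-476) + 59 = 248472 + 59 = 248531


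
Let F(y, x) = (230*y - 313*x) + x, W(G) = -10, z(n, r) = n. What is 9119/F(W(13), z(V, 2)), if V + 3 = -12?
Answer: 9119/2380 ≈ 3.8315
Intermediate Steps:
V = -15 (V = -3 - 12 = -15)
F(y, x) = -312*x + 230*y (F(y, x) = (-313*x + 230*y) + x = -312*x + 230*y)
9119/F(W(13), z(V, 2)) = 9119/(-312*(-15) + 230*(-10)) = 9119/(4680 - 2300) = 9119/2380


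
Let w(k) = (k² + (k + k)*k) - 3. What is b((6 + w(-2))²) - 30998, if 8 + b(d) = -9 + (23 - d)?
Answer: -31217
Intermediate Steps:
w(k) = -3 + 3*k² (w(k) = (k² + (2*k)*k) - 3 = (k² + 2*k²) - 3 = 3*k² - 3 = -3 + 3*k²)
b(d) = 6 - d (b(d) = -8 + (-9 + (23 - d)) = -8 + (14 - d) = 6 - d)
b((6 + w(-2))²) - 30998 = (6 - (6 + (-3 + 3*(-2)²))²) - 30998 = (6 - (6 + (-3 + 3*4))²) - 30998 = (6 - (6 + (-3 + 12))²) - 30998 = (6 - (6 + 9)²) - 30998 = (6 - 1*15²) - 30998 = (6 - 1*225) - 30998 = (6 - 225) - 30998 = -219 - 30998 = -31217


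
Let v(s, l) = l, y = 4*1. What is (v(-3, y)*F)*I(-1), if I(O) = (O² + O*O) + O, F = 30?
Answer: 120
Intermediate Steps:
y = 4
I(O) = O + 2*O² (I(O) = (O² + O²) + O = 2*O² + O = O + 2*O²)
(v(-3, y)*F)*I(-1) = (4*30)*(-(1 + 2*(-1))) = 120*(-(1 - 2)) = 120*(-1*(-1)) = 120*1 = 120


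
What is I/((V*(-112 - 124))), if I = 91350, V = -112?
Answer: 6525/1888 ≈ 3.4560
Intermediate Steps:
I/((V*(-112 - 124))) = 91350/((-112*(-112 - 124))) = 91350/((-112*(-236))) = 91350/26432 = 91350*(1/26432) = 6525/1888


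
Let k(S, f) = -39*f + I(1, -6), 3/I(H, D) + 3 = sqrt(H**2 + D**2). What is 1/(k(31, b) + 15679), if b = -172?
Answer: 626845/14033380489 - 3*sqrt(37)/14033380489 ≈ 4.4667e-5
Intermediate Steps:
I(H, D) = 3/(-3 + sqrt(D**2 + H**2)) (I(H, D) = 3/(-3 + sqrt(H**2 + D**2)) = 3/(-3 + sqrt(D**2 + H**2)))
k(S, f) = -39*f + 3/(-3 + sqrt(37)) (k(S, f) = -39*f + 3/(-3 + sqrt((-6)**2 + 1**2)) = -39*f + 3/(-3 + sqrt(36 + 1)) = -39*f + 3/(-3 + sqrt(37)))
1/(k(31, b) + 15679) = 1/((9/28 - 39*(-172) + 3*sqrt(37)/28) + 15679) = 1/((9/28 + 6708 + 3*sqrt(37)/28) + 15679) = 1/((187833/28 + 3*sqrt(37)/28) + 15679) = 1/(626845/28 + 3*sqrt(37)/28)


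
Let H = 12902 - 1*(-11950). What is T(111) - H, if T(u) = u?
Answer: -24741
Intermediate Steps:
H = 24852 (H = 12902 + 11950 = 24852)
T(111) - H = 111 - 1*24852 = 111 - 24852 = -24741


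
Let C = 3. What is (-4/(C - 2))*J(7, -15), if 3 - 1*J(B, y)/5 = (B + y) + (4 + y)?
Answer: -440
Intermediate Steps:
J(B, y) = -5 - 10*y - 5*B (J(B, y) = 15 - 5*((B + y) + (4 + y)) = 15 - 5*(4 + B + 2*y) = 15 + (-20 - 10*y - 5*B) = -5 - 10*y - 5*B)
(-4/(C - 2))*J(7, -15) = (-4/(3 - 2))*(-5 - 10*(-15) - 5*7) = (-4/1)*(-5 + 150 - 35) = (1*(-4))*110 = -4*110 = -440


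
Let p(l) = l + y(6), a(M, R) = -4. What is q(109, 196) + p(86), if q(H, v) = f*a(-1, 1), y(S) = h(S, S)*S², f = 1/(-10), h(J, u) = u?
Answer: 1512/5 ≈ 302.40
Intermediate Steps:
f = -⅒ ≈ -0.10000
y(S) = S³ (y(S) = S*S² = S³)
q(H, v) = ⅖ (q(H, v) = -⅒*(-4) = ⅖)
p(l) = 216 + l (p(l) = l + 6³ = l + 216 = 216 + l)
q(109, 196) + p(86) = ⅖ + (216 + 86) = ⅖ + 302 = 1512/5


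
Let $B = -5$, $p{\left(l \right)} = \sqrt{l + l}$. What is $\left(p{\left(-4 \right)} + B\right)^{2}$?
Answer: $17 - 20 i \sqrt{2} \approx 17.0 - 28.284 i$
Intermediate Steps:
$p{\left(l \right)} = \sqrt{2} \sqrt{l}$ ($p{\left(l \right)} = \sqrt{2 l} = \sqrt{2} \sqrt{l}$)
$\left(p{\left(-4 \right)} + B\right)^{2} = \left(\sqrt{2} \sqrt{-4} - 5\right)^{2} = \left(\sqrt{2} \cdot 2 i - 5\right)^{2} = \left(2 i \sqrt{2} - 5\right)^{2} = \left(-5 + 2 i \sqrt{2}\right)^{2}$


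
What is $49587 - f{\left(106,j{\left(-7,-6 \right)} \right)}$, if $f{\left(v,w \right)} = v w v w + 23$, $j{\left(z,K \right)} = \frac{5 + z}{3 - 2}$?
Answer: $4620$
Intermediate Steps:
$j{\left(z,K \right)} = 5 + z$ ($j{\left(z,K \right)} = \frac{5 + z}{1} = \left(5 + z\right) 1 = 5 + z$)
$f{\left(v,w \right)} = 23 + v^{2} w^{2}$ ($f{\left(v,w \right)} = w v^{2} w + 23 = v^{2} w^{2} + 23 = 23 + v^{2} w^{2}$)
$49587 - f{\left(106,j{\left(-7,-6 \right)} \right)} = 49587 - \left(23 + 106^{2} \left(5 - 7\right)^{2}\right) = 49587 - \left(23 + 11236 \left(-2\right)^{2}\right) = 49587 - \left(23 + 11236 \cdot 4\right) = 49587 - \left(23 + 44944\right) = 49587 - 44967 = 4620$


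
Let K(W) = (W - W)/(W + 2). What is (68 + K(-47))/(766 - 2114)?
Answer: -17/337 ≈ -0.050445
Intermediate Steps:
K(W) = 0 (K(W) = 0/(2 + W) = 0)
(68 + K(-47))/(766 - 2114) = (68 + 0)/(766 - 2114) = 68/(-1348) = 68*(-1/1348) = -17/337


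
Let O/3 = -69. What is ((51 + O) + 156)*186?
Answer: 0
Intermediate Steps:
O = -207 (O = 3*(-69) = -207)
((51 + O) + 156)*186 = ((51 - 207) + 156)*186 = (-156 + 156)*186 = 0*186 = 0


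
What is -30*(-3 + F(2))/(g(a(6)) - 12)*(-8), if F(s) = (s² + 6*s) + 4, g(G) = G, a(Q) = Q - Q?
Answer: -340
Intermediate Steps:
a(Q) = 0
F(s) = 4 + s² + 6*s
-30*(-3 + F(2))/(g(a(6)) - 12)*(-8) = -30*(-3 + (4 + 2² + 6*2))/(0 - 12)*(-8) = -30*(-3 + (4 + 4 + 12))/(-12)*(-8) = -30*(-3 + 20)*(-1)/12*(-8) = -510*(-1)/12*(-8) = -30*(-17/12)*(-8) = (85/2)*(-8) = -340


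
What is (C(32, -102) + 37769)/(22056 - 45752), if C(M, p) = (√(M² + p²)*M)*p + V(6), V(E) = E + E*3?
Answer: -37793/23696 + 408*√2857/1481 ≈ 13.130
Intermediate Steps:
V(E) = 4*E (V(E) = E + 3*E = 4*E)
C(M, p) = 24 + M*p*√(M² + p²) (C(M, p) = (√(M² + p²)*M)*p + 4*6 = (M*√(M² + p²))*p + 24 = M*p*√(M² + p²) + 24 = 24 + M*p*√(M² + p²))
(C(32, -102) + 37769)/(22056 - 45752) = ((24 + 32*(-102)*√(32² + (-102)²)) + 37769)/(22056 - 45752) = ((24 + 32*(-102)*√(1024 + 10404)) + 37769)/(-23696) = ((24 + 32*(-102)*√11428) + 37769)*(-1/23696) = ((24 + 32*(-102)*(2*√2857)) + 37769)*(-1/23696) = ((24 - 6528*√2857) + 37769)*(-1/23696) = (37793 - 6528*√2857)*(-1/23696) = -37793/23696 + 408*√2857/1481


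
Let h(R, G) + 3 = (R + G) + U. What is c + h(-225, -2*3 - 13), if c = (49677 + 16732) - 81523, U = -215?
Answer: -15576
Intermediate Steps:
h(R, G) = -218 + G + R (h(R, G) = -3 + ((R + G) - 215) = -3 + ((G + R) - 215) = -3 + (-215 + G + R) = -218 + G + R)
c = -15114 (c = 66409 - 81523 = -15114)
c + h(-225, -2*3 - 13) = -15114 + (-218 + (-2*3 - 13) - 225) = -15114 + (-218 + (-6 - 13) - 225) = -15114 + (-218 - 19 - 225) = -15114 - 462 = -15576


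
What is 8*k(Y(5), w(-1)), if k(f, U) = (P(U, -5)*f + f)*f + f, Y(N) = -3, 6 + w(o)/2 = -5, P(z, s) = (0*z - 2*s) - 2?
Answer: 624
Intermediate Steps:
P(z, s) = -2 - 2*s (P(z, s) = (0 - 2*s) - 2 = -2*s - 2 = -2 - 2*s)
w(o) = -22 (w(o) = -12 + 2*(-5) = -12 - 10 = -22)
k(f, U) = f + 9*f² (k(f, U) = ((-2 - 2*(-5))*f + f)*f + f = ((-2 + 10)*f + f)*f + f = (8*f + f)*f + f = (9*f)*f + f = 9*f² + f = f + 9*f²)
8*k(Y(5), w(-1)) = 8*(-3*(1 + 9*(-3))) = 8*(-3*(1 - 27)) = 8*(-3*(-26)) = 8*78 = 624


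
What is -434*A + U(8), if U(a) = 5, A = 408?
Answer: -177067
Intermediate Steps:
-434*A + U(8) = -434*408 + 5 = -177072 + 5 = -177067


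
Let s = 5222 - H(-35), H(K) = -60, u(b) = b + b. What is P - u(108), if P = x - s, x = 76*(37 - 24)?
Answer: -4510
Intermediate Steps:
u(b) = 2*b
s = 5282 (s = 5222 - 1*(-60) = 5222 + 60 = 5282)
x = 988 (x = 76*13 = 988)
P = -4294 (P = 988 - 1*5282 = 988 - 5282 = -4294)
P - u(108) = -4294 - 2*108 = -4294 - 1*216 = -4294 - 216 = -4510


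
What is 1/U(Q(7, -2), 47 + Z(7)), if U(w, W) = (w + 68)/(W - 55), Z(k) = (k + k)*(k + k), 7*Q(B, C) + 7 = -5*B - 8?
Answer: 658/213 ≈ 3.0892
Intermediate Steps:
Q(B, C) = -15/7 - 5*B/7 (Q(B, C) = -1 + (-5*B - 8)/7 = -1 + (-8 - 5*B)/7 = -1 + (-8/7 - 5*B/7) = -15/7 - 5*B/7)
Z(k) = 4*k² (Z(k) = (2*k)*(2*k) = 4*k²)
U(w, W) = (68 + w)/(-55 + W)
1/U(Q(7, -2), 47 + Z(7)) = 1/((68 + (-15/7 - 5/7*7))/(-55 + (47 + 4*7²))) = 1/((68 + (-15/7 - 5))/(-55 + (47 + 4*49))) = 1/((68 - 50/7)/(-55 + (47 + 196))) = 1/((426/7)/(-55 + 243)) = 1/((426/7)/188) = 1/((1/188)*(426/7)) = 1/(213/658) = 658/213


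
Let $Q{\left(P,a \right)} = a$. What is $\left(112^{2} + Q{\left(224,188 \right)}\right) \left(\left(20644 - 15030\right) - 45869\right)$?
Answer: $-512526660$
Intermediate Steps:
$\left(112^{2} + Q{\left(224,188 \right)}\right) \left(\left(20644 - 15030\right) - 45869\right) = \left(112^{2} + 188\right) \left(\left(20644 - 15030\right) - 45869\right) = \left(12544 + 188\right) \left(5614 - 45869\right) = 12732 \left(-40255\right) = -512526660$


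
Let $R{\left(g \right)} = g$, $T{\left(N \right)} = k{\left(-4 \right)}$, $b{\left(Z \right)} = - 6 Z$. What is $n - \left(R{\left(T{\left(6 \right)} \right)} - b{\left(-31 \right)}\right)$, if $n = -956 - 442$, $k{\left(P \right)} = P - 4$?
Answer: $-1204$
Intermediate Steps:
$k{\left(P \right)} = -4 + P$ ($k{\left(P \right)} = P - 4 = -4 + P$)
$T{\left(N \right)} = -8$ ($T{\left(N \right)} = -4 - 4 = -8$)
$n = -1398$
$n - \left(R{\left(T{\left(6 \right)} \right)} - b{\left(-31 \right)}\right) = -1398 - \left(-8 - \left(-6\right) \left(-31\right)\right) = -1398 - \left(-8 - 186\right) = -1398 - -194 = -1398 + 194 = -1204$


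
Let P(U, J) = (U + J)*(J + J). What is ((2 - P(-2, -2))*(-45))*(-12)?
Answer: -7560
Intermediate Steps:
P(U, J) = 2*J*(J + U) (P(U, J) = (J + U)*(2*J) = 2*J*(J + U))
((2 - P(-2, -2))*(-45))*(-12) = ((2 - 2*(-2)*(-2 - 2))*(-45))*(-12) = ((2 - 2*(-2)*(-4))*(-45))*(-12) = ((2 - 1*16)*(-45))*(-12) = ((2 - 16)*(-45))*(-12) = -14*(-45)*(-12) = 630*(-12) = -7560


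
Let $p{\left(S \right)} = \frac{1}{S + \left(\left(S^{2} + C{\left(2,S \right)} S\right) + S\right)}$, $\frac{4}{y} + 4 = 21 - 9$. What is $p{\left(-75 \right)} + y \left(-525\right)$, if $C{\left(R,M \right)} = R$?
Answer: $- \frac{2795623}{10650} \approx -262.5$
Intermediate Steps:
$y = \frac{1}{2}$ ($y = \frac{4}{-4 + \left(21 - 9\right)} = \frac{4}{-4 + 12} = \frac{4}{8} = 4 \cdot \frac{1}{8} = \frac{1}{2} \approx 0.5$)
$p{\left(S \right)} = \frac{1}{S^{2} + 4 S}$ ($p{\left(S \right)} = \frac{1}{S + \left(\left(S^{2} + 2 S\right) + S\right)} = \frac{1}{S + \left(S^{2} + 3 S\right)} = \frac{1}{S^{2} + 4 S}$)
$p{\left(-75 \right)} + y \left(-525\right) = \frac{1}{\left(-75\right) \left(4 - 75\right)} + \frac{1}{2} \left(-525\right) = - \frac{1}{75 \left(-71\right)} - \frac{525}{2} = \left(- \frac{1}{75}\right) \left(- \frac{1}{71}\right) - \frac{525}{2} = \frac{1}{5325} - \frac{525}{2} = - \frac{2795623}{10650}$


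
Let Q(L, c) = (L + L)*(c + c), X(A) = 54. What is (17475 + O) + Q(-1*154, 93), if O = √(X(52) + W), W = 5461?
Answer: -39813 + √5515 ≈ -39739.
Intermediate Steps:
Q(L, c) = 4*L*c (Q(L, c) = (2*L)*(2*c) = 4*L*c)
O = √5515 (O = √(54 + 5461) = √5515 ≈ 74.263)
(17475 + O) + Q(-1*154, 93) = (17475 + √5515) + 4*(-1*154)*93 = (17475 + √5515) + 4*(-154)*93 = (17475 + √5515) - 57288 = -39813 + √5515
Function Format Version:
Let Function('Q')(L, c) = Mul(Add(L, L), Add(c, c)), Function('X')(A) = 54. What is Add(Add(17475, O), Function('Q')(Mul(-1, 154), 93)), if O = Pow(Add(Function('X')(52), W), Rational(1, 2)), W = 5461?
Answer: Add(-39813, Pow(5515, Rational(1, 2))) ≈ -39739.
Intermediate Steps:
Function('Q')(L, c) = Mul(4, L, c) (Function('Q')(L, c) = Mul(Mul(2, L), Mul(2, c)) = Mul(4, L, c))
O = Pow(5515, Rational(1, 2)) (O = Pow(Add(54, 5461), Rational(1, 2)) = Pow(5515, Rational(1, 2)) ≈ 74.263)
Add(Add(17475, O), Function('Q')(Mul(-1, 154), 93)) = Add(Add(17475, Pow(5515, Rational(1, 2))), Mul(4, Mul(-1, 154), 93)) = Add(Add(17475, Pow(5515, Rational(1, 2))), Mul(4, -154, 93)) = Add(Add(17475, Pow(5515, Rational(1, 2))), -57288) = Add(-39813, Pow(5515, Rational(1, 2)))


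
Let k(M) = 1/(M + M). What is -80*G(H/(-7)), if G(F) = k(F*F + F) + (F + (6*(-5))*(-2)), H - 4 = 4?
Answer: -34675/7 ≈ -4953.6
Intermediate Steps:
H = 8 (H = 4 + 4 = 8)
k(M) = 1/(2*M)
G(F) = 60 + F + 1/(2*(F + F²)) (G(F) = 1/(2*(F*F + F)) + (F + (6*(-5))*(-2)) = 1/(2*(F² + F)) + (F - 30*(-2)) = 1/(2*(F + F²)) + (F + 60) = 1/(2*(F + F²)) + (60 + F) = 60 + F + 1/(2*(F + F²)))
-80*G(H/(-7)) = -80*(½ + (8/(-7))*(1 + 8/(-7))*(60 + 8/(-7)))/((8/(-7))*(1 + 8/(-7))) = -80*(½ + (8*(-⅐))*(1 + 8*(-⅐))*(60 + 8*(-⅐)))/((8*(-⅐))*(1 + 8*(-⅐))) = -80*(½ - 8*(1 - 8/7)*(60 - 8/7)/7)/((-8/7)*(1 - 8/7)) = -(-70)*(½ - 8/7*(-⅐)*412/7)/(-⅐) = -(-70)*(-7)*(½ + 3296/343) = -(-70)*(-7)*6935/686 = -80*6935/112 = -34675/7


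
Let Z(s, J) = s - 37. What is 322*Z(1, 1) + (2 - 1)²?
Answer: -11591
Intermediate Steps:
Z(s, J) = -37 + s
322*Z(1, 1) + (2 - 1)² = 322*(-37 + 1) + (2 - 1)² = 322*(-36) + 1² = -11592 + 1 = -11591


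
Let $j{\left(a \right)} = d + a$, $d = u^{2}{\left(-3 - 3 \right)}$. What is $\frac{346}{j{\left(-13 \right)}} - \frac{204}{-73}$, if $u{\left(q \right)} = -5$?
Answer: $\frac{13853}{438} \approx 31.628$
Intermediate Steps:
$d = 25$ ($d = \left(-5\right)^{2} = 25$)
$j{\left(a \right)} = 25 + a$
$\frac{346}{j{\left(-13 \right)}} - \frac{204}{-73} = \frac{346}{25 - 13} - \frac{204}{-73} = \frac{346}{12} - - \frac{204}{73} = 346 \cdot \frac{1}{12} + \frac{204}{73} = \frac{173}{6} + \frac{204}{73} = \frac{13853}{438}$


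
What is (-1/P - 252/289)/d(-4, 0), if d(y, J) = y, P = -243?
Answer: 60947/280908 ≈ 0.21696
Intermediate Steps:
(-1/P - 252/289)/d(-4, 0) = (-1/(-243) - 252/289)/(-4) = -(-1*(-1/243) - 252*1/289)/4 = -(1/243 - 252/289)/4 = -¼*(-60947/70227) = 60947/280908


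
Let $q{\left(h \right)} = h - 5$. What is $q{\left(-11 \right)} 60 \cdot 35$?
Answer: $-33600$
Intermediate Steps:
$q{\left(h \right)} = -5 + h$ ($q{\left(h \right)} = h - 5 = -5 + h$)
$q{\left(-11 \right)} 60 \cdot 35 = \left(-5 - 11\right) 60 \cdot 35 = \left(-16\right) 60 \cdot 35 = \left(-960\right) 35 = -33600$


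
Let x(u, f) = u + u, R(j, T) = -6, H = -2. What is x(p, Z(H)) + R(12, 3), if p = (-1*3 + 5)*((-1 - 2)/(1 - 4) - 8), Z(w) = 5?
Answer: -34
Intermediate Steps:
p = -14 (p = (-3 + 5)*(-3/(-3) - 8) = 2*(-3*(-⅓) - 8) = 2*(1 - 8) = 2*(-7) = -14)
x(u, f) = 2*u
x(p, Z(H)) + R(12, 3) = 2*(-14) - 6 = -28 - 6 = -34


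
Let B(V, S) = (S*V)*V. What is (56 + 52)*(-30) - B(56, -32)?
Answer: 97112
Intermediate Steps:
B(V, S) = S*V**2
(56 + 52)*(-30) - B(56, -32) = (56 + 52)*(-30) - (-32)*56**2 = 108*(-30) - (-32)*3136 = -3240 - 1*(-100352) = -3240 + 100352 = 97112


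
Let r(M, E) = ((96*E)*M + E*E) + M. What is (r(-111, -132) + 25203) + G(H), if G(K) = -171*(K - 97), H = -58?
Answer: 1475613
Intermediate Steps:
G(K) = 16587 - 171*K (G(K) = -171*(-97 + K) = 16587 - 171*K)
r(M, E) = M + E² + 96*E*M (r(M, E) = (96*E*M + E²) + M = (E² + 96*E*M) + M = M + E² + 96*E*M)
(r(-111, -132) + 25203) + G(H) = ((-111 + (-132)² + 96*(-132)*(-111)) + 25203) + (16587 - 171*(-58)) = ((-111 + 17424 + 1406592) + 25203) + (16587 + 9918) = (1423905 + 25203) + 26505 = 1449108 + 26505 = 1475613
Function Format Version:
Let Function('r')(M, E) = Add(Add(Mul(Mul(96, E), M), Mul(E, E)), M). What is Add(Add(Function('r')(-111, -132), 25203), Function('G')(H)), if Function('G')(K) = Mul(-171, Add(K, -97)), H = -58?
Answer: 1475613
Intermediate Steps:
Function('G')(K) = Add(16587, Mul(-171, K)) (Function('G')(K) = Mul(-171, Add(-97, K)) = Add(16587, Mul(-171, K)))
Function('r')(M, E) = Add(M, Pow(E, 2), Mul(96, E, M)) (Function('r')(M, E) = Add(Add(Mul(96, E, M), Pow(E, 2)), M) = Add(Add(Pow(E, 2), Mul(96, E, M)), M) = Add(M, Pow(E, 2), Mul(96, E, M)))
Add(Add(Function('r')(-111, -132), 25203), Function('G')(H)) = Add(Add(Add(-111, Pow(-132, 2), Mul(96, -132, -111)), 25203), Add(16587, Mul(-171, -58))) = Add(Add(Add(-111, 17424, 1406592), 25203), Add(16587, 9918)) = Add(Add(1423905, 25203), 26505) = Add(1449108, 26505) = 1475613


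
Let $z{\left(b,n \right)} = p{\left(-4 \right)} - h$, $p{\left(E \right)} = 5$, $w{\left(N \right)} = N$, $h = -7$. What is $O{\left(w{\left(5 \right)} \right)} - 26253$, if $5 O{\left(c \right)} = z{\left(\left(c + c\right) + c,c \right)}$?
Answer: $- \frac{131253}{5} \approx -26251.0$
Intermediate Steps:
$z{\left(b,n \right)} = 12$ ($z{\left(b,n \right)} = 5 - -7 = 5 + 7 = 12$)
$O{\left(c \right)} = \frac{12}{5}$ ($O{\left(c \right)} = \frac{1}{5} \cdot 12 = \frac{12}{5}$)
$O{\left(w{\left(5 \right)} \right)} - 26253 = \frac{12}{5} - 26253 = - \frac{131253}{5}$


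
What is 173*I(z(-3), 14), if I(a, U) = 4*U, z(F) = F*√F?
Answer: 9688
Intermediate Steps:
z(F) = F^(3/2)
173*I(z(-3), 14) = 173*(4*14) = 173*56 = 9688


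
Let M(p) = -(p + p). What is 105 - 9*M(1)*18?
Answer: 429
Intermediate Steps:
M(p) = -2*p
105 - 9*M(1)*18 = 105 - (-18)*18 = 105 - 9*(-2)*18 = 105 + 18*18 = 105 + 324 = 429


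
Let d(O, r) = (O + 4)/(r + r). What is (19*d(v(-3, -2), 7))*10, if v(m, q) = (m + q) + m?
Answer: -380/7 ≈ -54.286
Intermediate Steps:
v(m, q) = q + 2*m
d(O, r) = (4 + O)/(2*r) (d(O, r) = (4 + O)/((2*r)) = (4 + O)*(1/(2*r)) = (4 + O)/(2*r))
(19*d(v(-3, -2), 7))*10 = (19*((½)*(4 + (-2 + 2*(-3)))/7))*10 = (19*((½)*(⅐)*(4 + (-2 - 6))))*10 = (19*((½)*(⅐)*(4 - 8)))*10 = (19*((½)*(⅐)*(-4)))*10 = (19*(-2/7))*10 = -38/7*10 = -380/7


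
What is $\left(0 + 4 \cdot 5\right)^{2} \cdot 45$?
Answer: $18000$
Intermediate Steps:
$\left(0 + 4 \cdot 5\right)^{2} \cdot 45 = \left(0 + 20\right)^{2} \cdot 45 = 20^{2} \cdot 45 = 400 \cdot 45 = 18000$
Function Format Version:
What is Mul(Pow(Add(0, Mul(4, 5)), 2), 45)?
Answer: 18000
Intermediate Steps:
Mul(Pow(Add(0, Mul(4, 5)), 2), 45) = Mul(Pow(Add(0, 20), 2), 45) = Mul(Pow(20, 2), 45) = Mul(400, 45) = 18000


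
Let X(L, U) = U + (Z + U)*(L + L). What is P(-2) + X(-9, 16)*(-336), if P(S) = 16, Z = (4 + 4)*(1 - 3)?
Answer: -5360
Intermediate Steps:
Z = -16 (Z = 8*(-2) = -16)
X(L, U) = U + 2*L*(-16 + U) (X(L, U) = U + (-16 + U)*(L + L) = U + (-16 + U)*(2*L) = U + 2*L*(-16 + U))
P(-2) + X(-9, 16)*(-336) = 16 + (16 - 32*(-9) + 2*(-9)*16)*(-336) = 16 + (16 + 288 - 288)*(-336) = 16 + 16*(-336) = 16 - 5376 = -5360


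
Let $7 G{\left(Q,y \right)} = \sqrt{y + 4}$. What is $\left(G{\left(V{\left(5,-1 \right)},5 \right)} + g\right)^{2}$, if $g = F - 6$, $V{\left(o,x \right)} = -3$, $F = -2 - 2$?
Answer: $\frac{4489}{49} \approx 91.612$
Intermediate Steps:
$F = -4$
$G{\left(Q,y \right)} = \frac{\sqrt{4 + y}}{7}$ ($G{\left(Q,y \right)} = \frac{\sqrt{y + 4}}{7} = \frac{\sqrt{4 + y}}{7}$)
$g = -10$ ($g = -4 - 6 = -10$)
$\left(G{\left(V{\left(5,-1 \right)},5 \right)} + g\right)^{2} = \left(\frac{\sqrt{4 + 5}}{7} - 10\right)^{2} = \left(\frac{\sqrt{9}}{7} - 10\right)^{2} = \left(\frac{1}{7} \cdot 3 - 10\right)^{2} = \left(\frac{3}{7} - 10\right)^{2} = \left(- \frac{67}{7}\right)^{2} = \frac{4489}{49}$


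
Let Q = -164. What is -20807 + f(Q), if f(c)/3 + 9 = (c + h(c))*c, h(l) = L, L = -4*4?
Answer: 67726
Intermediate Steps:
L = -16
h(l) = -16
f(c) = -27 + 3*c*(-16 + c) (f(c) = -27 + 3*((c - 16)*c) = -27 + 3*((-16 + c)*c) = -27 + 3*(c*(-16 + c)) = -27 + 3*c*(-16 + c))
-20807 + f(Q) = -20807 + (-27 - 48*(-164) + 3*(-164)**2) = -20807 + (-27 + 7872 + 3*26896) = -20807 + (-27 + 7872 + 80688) = -20807 + 88533 = 67726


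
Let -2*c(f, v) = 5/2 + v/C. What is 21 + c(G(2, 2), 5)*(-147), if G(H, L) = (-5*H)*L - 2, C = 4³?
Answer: 26943/128 ≈ 210.49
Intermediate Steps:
C = 64
G(H, L) = -2 - 5*H*L (G(H, L) = -5*H*L - 2 = -2 - 5*H*L)
c(f, v) = -5/4 - v/128 (c(f, v) = -(5/2 + v/64)/2 = -5/4 - v/128)
21 + c(G(2, 2), 5)*(-147) = 21 + (-5/4 - 1/128*5)*(-147) = 21 + (-5/4 - 5/128)*(-147) = 21 - 165/128*(-147) = 21 + 24255/128 = 26943/128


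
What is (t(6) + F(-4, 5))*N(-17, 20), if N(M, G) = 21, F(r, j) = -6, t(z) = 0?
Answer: -126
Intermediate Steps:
(t(6) + F(-4, 5))*N(-17, 20) = (0 - 6)*21 = -6*21 = -126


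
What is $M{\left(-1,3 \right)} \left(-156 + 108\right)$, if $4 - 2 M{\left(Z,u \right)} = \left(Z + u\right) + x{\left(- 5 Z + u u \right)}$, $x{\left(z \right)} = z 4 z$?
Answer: $18768$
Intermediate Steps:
$x{\left(z \right)} = 4 z^{2}$ ($x{\left(z \right)} = 4 z z = 4 z^{2}$)
$M{\left(Z,u \right)} = 2 - 2 \left(u^{2} - 5 Z\right)^{2} - \frac{Z}{2} - \frac{u}{2}$ ($M{\left(Z,u \right)} = 2 - \frac{\left(Z + u\right) + 4 \left(- 5 Z + u u\right)^{2}}{2} = 2 - \frac{\left(Z + u\right) + 4 \left(- 5 Z + u^{2}\right)^{2}}{2} = 2 - \frac{\left(Z + u\right) + 4 \left(u^{2} - 5 Z\right)^{2}}{2} = 2 - \frac{Z + u + 4 \left(u^{2} - 5 Z\right)^{2}}{2} = 2 - \left(\frac{Z}{2} + \frac{u}{2} + 2 \left(u^{2} - 5 Z\right)^{2}\right) = 2 - 2 \left(u^{2} - 5 Z\right)^{2} - \frac{Z}{2} - \frac{u}{2}$)
$M{\left(-1,3 \right)} \left(-156 + 108\right) = \left(2 - 2 \left(- 3^{2} + 5 \left(-1\right)\right)^{2} - - \frac{1}{2} - \frac{3}{2}\right) \left(-156 + 108\right) = \left(2 - 2 \left(\left(-1\right) 9 - 5\right)^{2} + \frac{1}{2} - \frac{3}{2}\right) \left(-48\right) = \left(2 - 2 \left(-9 - 5\right)^{2} + \frac{1}{2} - \frac{3}{2}\right) \left(-48\right) = \left(2 - 2 \left(-14\right)^{2} + \frac{1}{2} - \frac{3}{2}\right) \left(-48\right) = \left(2 - 392 + \frac{1}{2} - \frac{3}{2}\right) \left(-48\right) = \left(-391\right) \left(-48\right) = 18768$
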